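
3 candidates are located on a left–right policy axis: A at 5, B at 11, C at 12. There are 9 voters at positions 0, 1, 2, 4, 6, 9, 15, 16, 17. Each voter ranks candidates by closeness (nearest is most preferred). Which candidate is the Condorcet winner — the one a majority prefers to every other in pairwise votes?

With single-peaked preferences on a line, the Condorcet winner is the candidate closest to the median voter.
The median voter (position 6) is closest to A at 5.
Check: A vs C — voters closer to A: 5 of 9.

A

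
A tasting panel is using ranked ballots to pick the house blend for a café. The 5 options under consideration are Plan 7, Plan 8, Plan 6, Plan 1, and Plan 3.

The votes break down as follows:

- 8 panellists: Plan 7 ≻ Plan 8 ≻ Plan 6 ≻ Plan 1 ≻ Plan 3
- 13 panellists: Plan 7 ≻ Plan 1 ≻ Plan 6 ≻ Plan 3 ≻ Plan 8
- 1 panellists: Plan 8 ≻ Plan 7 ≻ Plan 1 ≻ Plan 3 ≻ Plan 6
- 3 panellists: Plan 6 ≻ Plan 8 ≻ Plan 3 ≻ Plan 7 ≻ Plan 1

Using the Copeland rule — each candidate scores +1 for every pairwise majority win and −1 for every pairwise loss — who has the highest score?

Plan 7

Pairwise results:
  Plan 7 vs Plan 8: Plan 7 wins 21–4.
  Plan 7 vs Plan 6: Plan 7 wins 22–3.
  Plan 7 vs Plan 1: Plan 7 wins 25–0.
  Plan 7 vs Plan 3: Plan 7 wins 22–3.
  Plan 8 vs Plan 6: Plan 6 wins 16–9.
  Plan 8 vs Plan 1: Plan 1 wins 13–12.
  Plan 8 vs Plan 3: Plan 3 wins 13–12.
  Plan 6 vs Plan 1: Plan 1 wins 14–11.
  Plan 6 vs Plan 3: Plan 6 wins 24–1.
  Plan 1 vs Plan 3: Plan 1 wins 22–3.
Copeland scores (wins − losses):
  Plan 7: 4 − 0 = 4
  Plan 8: 0 − 4 = -4
  Plan 6: 2 − 2 = 0
  Plan 1: 3 − 1 = 2
  Plan 3: 1 − 3 = -2
Plan 7 has the best Copeland score.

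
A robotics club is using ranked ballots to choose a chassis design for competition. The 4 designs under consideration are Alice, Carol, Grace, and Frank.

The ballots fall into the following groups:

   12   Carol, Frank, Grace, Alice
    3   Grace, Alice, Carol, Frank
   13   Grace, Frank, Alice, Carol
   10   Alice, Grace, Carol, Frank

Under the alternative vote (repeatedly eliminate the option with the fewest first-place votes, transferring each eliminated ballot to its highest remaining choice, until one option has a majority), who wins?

Round 1: Grace 16, Carol 12, Alice 10, Frank 0. Frank has the fewest and is eliminated.
Round 2: Grace 16, Carol 12, Alice 10. Alice has the fewest and is eliminated.
Round 3: Grace 26, Carol 12. Grace has a majority.

Grace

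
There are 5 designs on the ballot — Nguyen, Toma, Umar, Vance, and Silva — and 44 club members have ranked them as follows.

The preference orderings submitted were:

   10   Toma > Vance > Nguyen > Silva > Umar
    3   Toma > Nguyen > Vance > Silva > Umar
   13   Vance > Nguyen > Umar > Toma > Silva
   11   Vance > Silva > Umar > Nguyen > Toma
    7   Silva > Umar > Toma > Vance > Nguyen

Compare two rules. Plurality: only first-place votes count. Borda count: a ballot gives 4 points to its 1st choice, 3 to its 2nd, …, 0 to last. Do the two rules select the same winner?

Plurality first-place counts: Nguyen 0, Toma 13, Umar 0, Vance 24, Silva 7 → Vance.
Borda totals: Nguyen 79, Toma 79, Umar 69, Vance 139, Silva 74 → Vance.
The two rules agree on Vance.

Yes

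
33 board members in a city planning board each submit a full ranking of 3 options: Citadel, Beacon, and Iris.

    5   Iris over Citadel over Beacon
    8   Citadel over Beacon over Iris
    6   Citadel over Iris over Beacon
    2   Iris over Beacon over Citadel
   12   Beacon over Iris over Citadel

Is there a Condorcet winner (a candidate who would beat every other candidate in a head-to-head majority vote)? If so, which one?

Head-to-head results (33 voters total):
Citadel vs Beacon: Citadel wins 19–14.
Citadel vs Iris: Iris wins 19–14.
Beacon vs Iris: Beacon wins 20–13.
No candidate beats all others: Citadel beats Beacon beats Iris beats Citadel, a majority cycle.

No Condorcet winner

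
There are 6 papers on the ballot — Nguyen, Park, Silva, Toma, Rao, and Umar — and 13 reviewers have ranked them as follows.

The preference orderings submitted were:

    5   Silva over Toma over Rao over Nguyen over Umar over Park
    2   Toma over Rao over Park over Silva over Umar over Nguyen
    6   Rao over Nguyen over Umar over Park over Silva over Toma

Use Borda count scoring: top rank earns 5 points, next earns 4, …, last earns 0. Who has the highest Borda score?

Rao

Borda scores:
  Nguyen: 5·2 + 2·0 + 6·4 = 34
  Park: 5·0 + 2·3 + 6·2 = 18
  Silva: 5·5 + 2·2 + 6·1 = 35
  Toma: 5·4 + 2·5 + 6·0 = 30
  Rao: 5·3 + 2·4 + 6·5 = 53
  Umar: 5·1 + 2·1 + 6·3 = 25
Rao has the highest total.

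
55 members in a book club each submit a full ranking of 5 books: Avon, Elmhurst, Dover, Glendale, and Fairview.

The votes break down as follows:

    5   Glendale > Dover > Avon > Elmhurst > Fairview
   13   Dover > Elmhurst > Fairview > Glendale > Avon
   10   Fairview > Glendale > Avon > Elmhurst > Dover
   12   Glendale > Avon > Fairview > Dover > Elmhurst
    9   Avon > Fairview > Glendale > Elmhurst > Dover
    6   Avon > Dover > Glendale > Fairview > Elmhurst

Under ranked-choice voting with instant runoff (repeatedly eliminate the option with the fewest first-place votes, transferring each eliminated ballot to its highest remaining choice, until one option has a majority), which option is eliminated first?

Elmhurst

Round 1: Glendale 17, Avon 15, Dover 13, Fairview 10, Elmhurst 0. Elmhurst has the fewest and is eliminated.
Round 2: Glendale 17, Avon 15, Dover 13, Fairview 10. Fairview has the fewest and is eliminated.
Round 3: Glendale 27, Avon 15, Dover 13. Dover has the fewest and is eliminated.
Round 4: Glendale 40, Avon 15. Glendale has a majority.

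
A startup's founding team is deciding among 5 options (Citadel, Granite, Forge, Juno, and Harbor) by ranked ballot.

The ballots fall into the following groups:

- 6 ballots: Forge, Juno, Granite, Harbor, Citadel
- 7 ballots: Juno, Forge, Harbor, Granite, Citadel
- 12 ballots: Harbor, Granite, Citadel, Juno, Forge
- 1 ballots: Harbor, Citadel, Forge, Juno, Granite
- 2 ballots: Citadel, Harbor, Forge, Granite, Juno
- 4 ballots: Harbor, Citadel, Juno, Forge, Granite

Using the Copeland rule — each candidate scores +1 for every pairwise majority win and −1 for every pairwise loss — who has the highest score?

Harbor

Pairwise results:
  Citadel vs Granite: Granite wins 25–7.
  Citadel vs Forge: Citadel wins 19–13.
  Citadel vs Juno: Citadel wins 19–13.
  Citadel vs Harbor: Harbor wins 30–2.
  Granite vs Forge: Forge wins 20–12.
  Granite vs Juno: Juno wins 18–14.
  Granite vs Harbor: Harbor wins 26–6.
  Forge vs Juno: Juno wins 23–9.
  Forge vs Harbor: Harbor wins 19–13.
  Juno vs Harbor: Harbor wins 19–13.
Copeland scores (wins − losses):
  Citadel: 2 − 2 = 0
  Granite: 1 − 3 = -2
  Forge: 1 − 3 = -2
  Juno: 2 − 2 = 0
  Harbor: 4 − 0 = 4
Harbor has the best Copeland score.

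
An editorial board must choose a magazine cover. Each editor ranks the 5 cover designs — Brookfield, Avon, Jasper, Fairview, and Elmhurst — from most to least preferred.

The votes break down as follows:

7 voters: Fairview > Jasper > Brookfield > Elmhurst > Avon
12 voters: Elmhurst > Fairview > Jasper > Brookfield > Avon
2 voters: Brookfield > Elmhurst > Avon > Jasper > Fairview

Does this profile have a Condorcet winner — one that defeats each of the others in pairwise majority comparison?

Yes

Head-to-head results (21 voters total):
Brookfield vs Avon: Brookfield wins 21–0.
Brookfield vs Jasper: Jasper wins 19–2.
Brookfield vs Fairview: Fairview wins 19–2.
Brookfield vs Elmhurst: Elmhurst wins 12–9.
Avon vs Jasper: Jasper wins 19–2.
Avon vs Fairview: Fairview wins 19–2.
Avon vs Elmhurst: Elmhurst wins 21–0.
Jasper vs Fairview: Fairview wins 19–2.
Jasper vs Elmhurst: Elmhurst wins 14–7.
Fairview vs Elmhurst: Elmhurst wins 14–7.
Elmhurst beats each rival — Brookfield (12–9), Avon (21–0), Jasper (14–7), Fairview (14–7) — so Elmhurst is the Condorcet winner.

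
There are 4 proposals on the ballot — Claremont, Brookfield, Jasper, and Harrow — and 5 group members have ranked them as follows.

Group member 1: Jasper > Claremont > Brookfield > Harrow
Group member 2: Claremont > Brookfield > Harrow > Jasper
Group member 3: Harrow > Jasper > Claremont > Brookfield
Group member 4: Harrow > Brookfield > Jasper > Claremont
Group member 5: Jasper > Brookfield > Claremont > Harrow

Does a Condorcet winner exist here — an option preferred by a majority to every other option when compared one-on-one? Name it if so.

Head-to-head results (5 voters total):
Claremont vs Brookfield: Claremont wins 3–2.
Claremont vs Jasper: Jasper wins 4–1.
Claremont vs Harrow: Claremont wins 3–2.
Brookfield vs Jasper: Jasper wins 3–2.
Brookfield vs Harrow: Brookfield wins 3–2.
Jasper vs Harrow: Harrow wins 3–2.
No candidate beats all others: Claremont beats Harrow beats Jasper beats Claremont, a majority cycle.

No Condorcet winner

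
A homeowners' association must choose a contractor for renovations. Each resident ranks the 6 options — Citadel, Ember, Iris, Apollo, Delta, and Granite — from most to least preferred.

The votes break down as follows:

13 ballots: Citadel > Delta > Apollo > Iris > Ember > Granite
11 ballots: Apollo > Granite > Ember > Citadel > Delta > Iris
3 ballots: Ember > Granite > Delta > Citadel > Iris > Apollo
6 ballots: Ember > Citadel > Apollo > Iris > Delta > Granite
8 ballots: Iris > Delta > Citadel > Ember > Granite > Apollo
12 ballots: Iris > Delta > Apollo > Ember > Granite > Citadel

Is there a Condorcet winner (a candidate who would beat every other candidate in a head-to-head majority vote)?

Head-to-head results (53 voters total):
Citadel vs Ember: Ember wins 32–21.
Citadel vs Iris: Citadel wins 33–20.
Citadel vs Apollo: Citadel wins 30–23.
Citadel vs Delta: Citadel wins 30–23.
Citadel vs Granite: Citadel wins 27–26.
Ember vs Iris: Iris wins 33–20.
Ember vs Apollo: Apollo wins 36–17.
Ember vs Delta: Delta wins 33–20.
Ember vs Granite: Ember wins 42–11.
Iris vs Apollo: Apollo wins 30–23.
Iris vs Delta: Delta wins 27–26.
Iris vs Granite: Iris wins 39–14.
Apollo vs Delta: Delta wins 36–17.
Apollo vs Granite: Apollo wins 42–11.
Delta vs Granite: Delta wins 39–14.
No candidate beats all others: Citadel beats Iris beats Ember beats Citadel, a majority cycle.

No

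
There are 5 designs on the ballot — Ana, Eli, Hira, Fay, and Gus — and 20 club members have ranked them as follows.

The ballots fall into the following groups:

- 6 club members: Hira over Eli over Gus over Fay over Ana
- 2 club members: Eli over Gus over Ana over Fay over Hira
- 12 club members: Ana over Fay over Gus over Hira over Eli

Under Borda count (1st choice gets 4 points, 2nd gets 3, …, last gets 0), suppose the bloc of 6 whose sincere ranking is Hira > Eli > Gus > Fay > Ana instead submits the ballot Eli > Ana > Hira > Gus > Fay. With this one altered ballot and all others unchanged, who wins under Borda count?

Borda totals with the altered ballot: Ana 70, Eli 32, Hira 24, Fay 38, Gus 36.
The winner is unchanged: still Ana.

Ana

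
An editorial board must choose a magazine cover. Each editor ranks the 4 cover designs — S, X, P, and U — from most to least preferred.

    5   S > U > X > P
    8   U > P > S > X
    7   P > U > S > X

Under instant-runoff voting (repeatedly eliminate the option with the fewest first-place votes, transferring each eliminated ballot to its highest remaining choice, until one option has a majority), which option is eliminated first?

X

Round 1: U 8, P 7, S 5, X 0. X has the fewest and is eliminated.
Round 2: U 8, P 7, S 5. S has the fewest and is eliminated.
Round 3: U 13, P 7. U has a majority.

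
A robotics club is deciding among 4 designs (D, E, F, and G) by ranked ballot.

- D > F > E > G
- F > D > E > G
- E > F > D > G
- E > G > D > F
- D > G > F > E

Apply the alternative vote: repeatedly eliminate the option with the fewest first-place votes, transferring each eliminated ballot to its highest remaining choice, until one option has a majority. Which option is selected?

D

Round 1: D 2, E 2, F 1, G 0. G has the fewest and is eliminated.
Round 2: D 2, E 2, F 1. F has the fewest and is eliminated.
Round 3: D 3, E 2. D has a majority.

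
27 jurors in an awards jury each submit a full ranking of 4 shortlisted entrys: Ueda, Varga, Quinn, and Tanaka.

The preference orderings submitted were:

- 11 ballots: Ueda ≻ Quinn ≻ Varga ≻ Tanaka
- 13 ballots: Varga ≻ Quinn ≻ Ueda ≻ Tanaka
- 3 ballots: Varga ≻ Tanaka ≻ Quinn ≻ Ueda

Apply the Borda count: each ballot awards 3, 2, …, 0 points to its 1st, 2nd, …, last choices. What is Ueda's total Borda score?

Borda scores:
  Ueda: 11·3 + 13·1 + 3·0 = 46
  Varga: 11·1 + 13·3 + 3·3 = 59
  Quinn: 11·2 + 13·2 + 3·1 = 51
  Tanaka: 11·0 + 13·0 + 3·2 = 6

46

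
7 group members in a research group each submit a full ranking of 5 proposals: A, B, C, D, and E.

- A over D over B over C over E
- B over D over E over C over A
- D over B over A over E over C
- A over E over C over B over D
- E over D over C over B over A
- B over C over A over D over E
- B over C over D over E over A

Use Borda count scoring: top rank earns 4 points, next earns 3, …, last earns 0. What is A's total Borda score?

12

Borda scores:
  A: 4 + 0 + 2 + 4 + 0 + 2 + 0 = 12
  B: 2 + 4 + 3 + 1 + 1 + 4 + 4 = 19
  C: 1 + 1 + 0 + 2 + 2 + 3 + 3 = 12
  D: 3 + 3 + 4 + 0 + 3 + 1 + 2 = 16
  E: 0 + 2 + 1 + 3 + 4 + 0 + 1 = 11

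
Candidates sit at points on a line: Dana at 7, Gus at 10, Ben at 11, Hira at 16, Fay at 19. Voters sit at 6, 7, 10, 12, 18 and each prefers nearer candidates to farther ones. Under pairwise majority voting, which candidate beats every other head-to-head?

Gus

With single-peaked preferences on a line, the Condorcet winner is the candidate closest to the median voter.
The median voter (position 10) is closest to Gus at 10.
Check: Gus vs Dana — voters closer to Gus: 3 of 5.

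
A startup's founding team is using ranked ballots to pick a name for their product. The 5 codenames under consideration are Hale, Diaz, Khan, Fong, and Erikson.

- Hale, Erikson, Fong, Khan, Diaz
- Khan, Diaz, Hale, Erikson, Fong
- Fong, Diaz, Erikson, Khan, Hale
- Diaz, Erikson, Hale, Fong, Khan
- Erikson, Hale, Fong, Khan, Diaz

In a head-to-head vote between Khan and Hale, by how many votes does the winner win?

Ballots ranking Khan above Hale: 2.
Ballots ranking Hale above Khan: 3.
Hale wins 3–2, a margin of 1.

1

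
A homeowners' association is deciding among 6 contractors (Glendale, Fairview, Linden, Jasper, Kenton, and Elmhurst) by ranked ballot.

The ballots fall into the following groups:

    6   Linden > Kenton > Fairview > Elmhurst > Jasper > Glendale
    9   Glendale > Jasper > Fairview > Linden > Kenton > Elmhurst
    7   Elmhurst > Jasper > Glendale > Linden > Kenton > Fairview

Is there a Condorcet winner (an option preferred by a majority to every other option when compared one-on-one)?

Head-to-head results (22 voters total):
Glendale vs Fairview: Glendale wins 16–6.
Glendale vs Linden: Glendale wins 16–6.
Glendale vs Jasper: Jasper wins 13–9.
Glendale vs Kenton: Glendale wins 16–6.
Glendale vs Elmhurst: Elmhurst wins 13–9.
Fairview vs Linden: Linden wins 13–9.
Fairview vs Jasper: Jasper wins 16–6.
Fairview vs Kenton: Kenton wins 13–9.
Fairview vs Elmhurst: Fairview wins 15–7.
Linden vs Jasper: Jasper wins 16–6.
Linden vs Kenton: Linden wins 22–0.
Linden vs Elmhurst: Linden wins 15–7.
Jasper vs Kenton: Jasper wins 16–6.
Jasper vs Elmhurst: Elmhurst wins 13–9.
Kenton vs Elmhurst: Kenton wins 15–7.
No candidate beats all others: Glendale beats Fairview beats Elmhurst beats Glendale, a majority cycle.

No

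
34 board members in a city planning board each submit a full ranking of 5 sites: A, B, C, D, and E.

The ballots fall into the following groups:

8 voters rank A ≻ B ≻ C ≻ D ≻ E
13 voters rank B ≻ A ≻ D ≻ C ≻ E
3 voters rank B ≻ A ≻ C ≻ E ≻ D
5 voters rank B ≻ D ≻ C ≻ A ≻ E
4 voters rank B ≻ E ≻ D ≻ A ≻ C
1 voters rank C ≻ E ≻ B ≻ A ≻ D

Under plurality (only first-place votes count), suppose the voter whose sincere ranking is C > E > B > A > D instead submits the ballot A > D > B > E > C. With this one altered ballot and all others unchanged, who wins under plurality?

B

First-place totals with the altered ballot: A 9, B 25, C 0, D 0, E 0.
The winner is unchanged: still B.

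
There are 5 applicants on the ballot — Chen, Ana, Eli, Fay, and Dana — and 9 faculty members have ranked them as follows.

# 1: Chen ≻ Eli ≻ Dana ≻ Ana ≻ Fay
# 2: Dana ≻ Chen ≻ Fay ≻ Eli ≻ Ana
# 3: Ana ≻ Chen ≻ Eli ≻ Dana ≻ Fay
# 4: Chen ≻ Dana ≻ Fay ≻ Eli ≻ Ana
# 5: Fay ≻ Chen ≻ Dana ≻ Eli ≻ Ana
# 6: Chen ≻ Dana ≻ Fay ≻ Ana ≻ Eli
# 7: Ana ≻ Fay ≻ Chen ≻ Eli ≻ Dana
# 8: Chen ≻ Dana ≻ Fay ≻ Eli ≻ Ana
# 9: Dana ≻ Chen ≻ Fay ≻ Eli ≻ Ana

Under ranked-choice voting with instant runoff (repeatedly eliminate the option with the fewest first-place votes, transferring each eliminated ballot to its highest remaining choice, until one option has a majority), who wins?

Chen

Round 1: Chen 4, Ana 2, Dana 2, Fay 1, Eli 0. Eli has the fewest and is eliminated.
Round 2: Chen 4, Ana 2, Dana 2, Fay 1. Fay has the fewest and is eliminated.
Round 3: Chen 5, Ana 2, Dana 2. Chen has a majority.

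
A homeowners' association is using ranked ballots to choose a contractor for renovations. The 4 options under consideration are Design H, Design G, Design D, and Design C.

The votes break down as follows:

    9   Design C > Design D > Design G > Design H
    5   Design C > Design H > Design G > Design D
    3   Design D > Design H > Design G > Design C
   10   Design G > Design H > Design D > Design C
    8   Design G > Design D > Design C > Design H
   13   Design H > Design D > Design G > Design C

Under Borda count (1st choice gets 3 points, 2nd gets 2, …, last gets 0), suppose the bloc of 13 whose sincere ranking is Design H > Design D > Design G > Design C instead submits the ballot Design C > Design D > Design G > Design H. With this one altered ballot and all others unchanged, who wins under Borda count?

Borda totals with the altered ballot: Design H 36, Design G 84, Design D 79, Design C 89.
The switch changes the winner from Design G to Design C.

Design C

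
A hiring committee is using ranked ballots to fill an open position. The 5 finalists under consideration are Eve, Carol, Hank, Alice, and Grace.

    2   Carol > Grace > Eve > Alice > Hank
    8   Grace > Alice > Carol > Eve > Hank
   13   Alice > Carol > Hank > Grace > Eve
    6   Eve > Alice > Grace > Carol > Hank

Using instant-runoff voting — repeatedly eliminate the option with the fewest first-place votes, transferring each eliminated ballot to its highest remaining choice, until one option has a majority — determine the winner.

Alice

Round 1: Alice 13, Grace 8, Eve 6, Carol 2, Hank 0. Hank has the fewest and is eliminated.
Round 2: Alice 13, Grace 8, Eve 6, Carol 2. Carol has the fewest and is eliminated.
Round 3: Alice 13, Grace 10, Eve 6. Eve has the fewest and is eliminated.
Round 4: Alice 19, Grace 10. Alice has a majority.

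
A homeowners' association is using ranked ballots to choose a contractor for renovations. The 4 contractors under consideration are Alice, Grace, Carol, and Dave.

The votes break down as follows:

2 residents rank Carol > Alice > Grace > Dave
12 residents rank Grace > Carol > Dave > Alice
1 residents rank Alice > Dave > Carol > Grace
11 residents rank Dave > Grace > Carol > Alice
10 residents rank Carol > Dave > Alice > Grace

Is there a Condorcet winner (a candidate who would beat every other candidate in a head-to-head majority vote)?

Head-to-head results (36 voters total):
Alice vs Grace: Grace wins 23–13.
Alice vs Carol: Carol wins 35–1.
Alice vs Dave: Dave wins 33–3.
Grace vs Carol: Grace wins 23–13.
Grace vs Dave: Dave wins 22–14.
Carol vs Dave: Carol wins 24–12.
No candidate beats all others: Grace beats Carol beats Dave beats Grace, a majority cycle.

No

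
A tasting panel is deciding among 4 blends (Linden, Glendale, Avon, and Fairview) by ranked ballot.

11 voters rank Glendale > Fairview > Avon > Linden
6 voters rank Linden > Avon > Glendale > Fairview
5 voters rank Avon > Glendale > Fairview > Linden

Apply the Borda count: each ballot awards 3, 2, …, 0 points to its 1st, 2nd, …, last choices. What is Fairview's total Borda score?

Borda scores:
  Linden: 11·0 + 6·3 + 5·0 = 18
  Glendale: 11·3 + 6·1 + 5·2 = 49
  Avon: 11·1 + 6·2 + 5·3 = 38
  Fairview: 11·2 + 6·0 + 5·1 = 27

27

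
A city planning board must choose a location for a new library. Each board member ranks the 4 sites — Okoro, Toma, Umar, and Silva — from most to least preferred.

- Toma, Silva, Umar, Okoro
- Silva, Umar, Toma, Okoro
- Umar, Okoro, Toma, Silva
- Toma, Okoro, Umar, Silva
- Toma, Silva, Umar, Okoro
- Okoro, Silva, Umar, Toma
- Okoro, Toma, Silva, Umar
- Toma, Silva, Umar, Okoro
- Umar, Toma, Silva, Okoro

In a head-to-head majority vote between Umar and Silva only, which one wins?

Ballots ranking Umar above Silva: 3.
Ballots ranking Silva above Umar: 6.
Silva wins the head-to-head, 6–3.

Silva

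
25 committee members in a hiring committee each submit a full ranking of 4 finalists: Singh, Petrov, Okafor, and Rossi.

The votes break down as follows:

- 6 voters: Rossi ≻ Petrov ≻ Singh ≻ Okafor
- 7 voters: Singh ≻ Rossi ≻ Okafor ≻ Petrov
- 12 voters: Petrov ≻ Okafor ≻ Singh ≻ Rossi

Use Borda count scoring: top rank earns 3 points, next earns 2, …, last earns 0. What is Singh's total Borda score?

Borda scores:
  Singh: 6·1 + 7·3 + 12·1 = 39
  Petrov: 6·2 + 7·0 + 12·3 = 48
  Okafor: 6·0 + 7·1 + 12·2 = 31
  Rossi: 6·3 + 7·2 + 12·0 = 32

39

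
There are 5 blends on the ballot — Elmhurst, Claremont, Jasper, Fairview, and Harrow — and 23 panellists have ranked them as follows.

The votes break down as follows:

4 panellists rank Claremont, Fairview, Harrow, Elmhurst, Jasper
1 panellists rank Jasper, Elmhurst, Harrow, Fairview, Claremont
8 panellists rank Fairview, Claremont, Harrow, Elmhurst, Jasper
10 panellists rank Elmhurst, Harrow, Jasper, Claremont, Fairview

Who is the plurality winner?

First-place vote totals:
  Elmhurst: 10
  Claremont: 4
  Jasper: 1
  Fairview: 8
  Harrow: 0
Elmhurst has the most first-place votes.

Elmhurst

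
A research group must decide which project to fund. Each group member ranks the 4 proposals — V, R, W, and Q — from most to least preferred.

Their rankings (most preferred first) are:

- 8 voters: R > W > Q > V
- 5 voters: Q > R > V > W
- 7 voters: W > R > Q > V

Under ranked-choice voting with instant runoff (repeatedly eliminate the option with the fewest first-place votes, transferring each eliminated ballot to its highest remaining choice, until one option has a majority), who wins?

Round 1: R 8, W 7, Q 5, V 0. V has the fewest and is eliminated.
Round 2: R 8, W 7, Q 5. Q has the fewest and is eliminated.
Round 3: R 13, W 7. R has a majority.

R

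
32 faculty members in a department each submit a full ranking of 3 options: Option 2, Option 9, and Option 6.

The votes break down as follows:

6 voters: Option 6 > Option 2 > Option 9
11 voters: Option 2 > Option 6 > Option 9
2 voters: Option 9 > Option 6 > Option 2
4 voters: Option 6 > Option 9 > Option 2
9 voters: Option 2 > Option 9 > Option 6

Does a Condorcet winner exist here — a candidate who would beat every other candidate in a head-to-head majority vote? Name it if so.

Option 2

Head-to-head results (32 voters total):
Option 2 vs Option 9: Option 2 wins 26–6.
Option 2 vs Option 6: Option 2 wins 20–12.
Option 9 vs Option 6: Option 6 wins 21–11.
Option 2 beats each rival — Option 9 (26–6), Option 6 (20–12) — so Option 2 is the Condorcet winner.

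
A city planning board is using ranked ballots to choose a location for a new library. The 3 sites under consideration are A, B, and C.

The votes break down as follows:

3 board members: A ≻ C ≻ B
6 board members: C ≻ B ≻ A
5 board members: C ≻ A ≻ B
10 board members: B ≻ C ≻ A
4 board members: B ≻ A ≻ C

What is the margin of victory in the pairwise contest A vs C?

14

Ballots ranking A above C: 3+4 = 7.
Ballots ranking C above A: 6+5+10 = 21.
C wins 21–7, a margin of 14.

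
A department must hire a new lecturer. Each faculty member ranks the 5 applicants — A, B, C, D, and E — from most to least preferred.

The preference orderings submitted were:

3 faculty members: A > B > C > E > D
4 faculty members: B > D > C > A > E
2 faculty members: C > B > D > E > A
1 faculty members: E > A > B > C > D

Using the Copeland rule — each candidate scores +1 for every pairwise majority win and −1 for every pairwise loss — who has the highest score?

B

Pairwise results:
  A vs B: B wins 6–4.
  A vs C: C wins 6–4.
  A vs D: D wins 6–4.
  A vs E: A wins 7–3.
  B vs C: B wins 8–2.
  B vs D: B wins 10–0.
  B vs E: B wins 9–1.
  C vs D: C wins 6–4.
  C vs E: C wins 9–1.
  D vs E: D wins 6–4.
Copeland scores (wins − losses):
  A: 1 − 3 = -2
  B: 4 − 0 = 4
  C: 3 − 1 = 2
  D: 2 − 2 = 0
  E: 0 − 4 = -4
B has the best Copeland score.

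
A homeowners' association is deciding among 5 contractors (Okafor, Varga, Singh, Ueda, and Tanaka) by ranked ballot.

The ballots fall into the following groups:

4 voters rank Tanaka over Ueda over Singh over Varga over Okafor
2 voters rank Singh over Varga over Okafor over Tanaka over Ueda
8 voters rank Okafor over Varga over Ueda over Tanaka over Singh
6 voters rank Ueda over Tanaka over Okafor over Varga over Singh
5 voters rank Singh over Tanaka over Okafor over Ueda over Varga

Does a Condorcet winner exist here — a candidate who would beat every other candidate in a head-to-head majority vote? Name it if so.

Head-to-head results (25 voters total):
Okafor vs Varga: Okafor wins 19–6.
Okafor vs Singh: Okafor wins 14–11.
Okafor vs Ueda: Okafor wins 15–10.
Okafor vs Tanaka: Tanaka wins 15–10.
Varga vs Singh: Varga wins 14–11.
Varga vs Ueda: Ueda wins 15–10.
Varga vs Tanaka: Tanaka wins 15–10.
Singh vs Ueda: Ueda wins 18–7.
Singh vs Tanaka: Tanaka wins 18–7.
Ueda vs Tanaka: Ueda wins 14–11.
No candidate beats all others: Okafor beats Ueda beats Tanaka beats Okafor, a majority cycle.

No Condorcet winner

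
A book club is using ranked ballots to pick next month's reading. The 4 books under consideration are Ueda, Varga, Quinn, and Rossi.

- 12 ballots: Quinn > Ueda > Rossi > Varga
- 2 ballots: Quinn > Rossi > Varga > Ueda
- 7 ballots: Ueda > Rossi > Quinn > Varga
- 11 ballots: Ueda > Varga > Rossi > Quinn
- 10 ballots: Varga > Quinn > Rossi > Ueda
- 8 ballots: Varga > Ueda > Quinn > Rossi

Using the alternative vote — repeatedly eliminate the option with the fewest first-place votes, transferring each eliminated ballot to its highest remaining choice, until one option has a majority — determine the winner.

Ueda

Round 1: Ueda 18, Varga 18, Quinn 14, Rossi 0. Rossi has the fewest and is eliminated.
Round 2: Ueda 18, Varga 18, Quinn 14. Quinn has the fewest and is eliminated.
Round 3: Ueda 30, Varga 20. Ueda has a majority.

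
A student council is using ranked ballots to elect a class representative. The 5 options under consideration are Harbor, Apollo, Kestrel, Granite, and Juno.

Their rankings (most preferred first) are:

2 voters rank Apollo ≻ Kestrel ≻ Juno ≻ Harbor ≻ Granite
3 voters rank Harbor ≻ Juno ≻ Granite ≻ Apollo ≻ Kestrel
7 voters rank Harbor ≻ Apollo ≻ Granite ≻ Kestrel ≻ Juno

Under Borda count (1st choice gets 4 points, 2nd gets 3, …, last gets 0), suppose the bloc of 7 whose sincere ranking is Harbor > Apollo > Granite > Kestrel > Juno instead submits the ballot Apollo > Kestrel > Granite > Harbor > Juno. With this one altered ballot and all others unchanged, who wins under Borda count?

Borda totals with the altered ballot: Harbor 21, Apollo 39, Kestrel 27, Granite 20, Juno 13.
The switch changes the winner from Harbor to Apollo.

Apollo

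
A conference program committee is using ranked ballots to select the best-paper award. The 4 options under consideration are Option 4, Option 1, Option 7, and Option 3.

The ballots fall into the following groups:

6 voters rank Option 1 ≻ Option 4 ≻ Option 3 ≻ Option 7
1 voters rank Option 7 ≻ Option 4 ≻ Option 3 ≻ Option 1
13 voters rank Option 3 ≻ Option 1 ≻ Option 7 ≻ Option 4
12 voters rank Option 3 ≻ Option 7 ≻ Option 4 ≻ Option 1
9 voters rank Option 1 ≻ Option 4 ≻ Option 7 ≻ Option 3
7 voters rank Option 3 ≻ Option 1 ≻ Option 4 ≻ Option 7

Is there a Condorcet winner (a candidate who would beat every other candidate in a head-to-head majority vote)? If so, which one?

Option 3

Head-to-head results (48 voters total):
Option 4 vs Option 1: Option 1 wins 35–13.
Option 4 vs Option 7: Option 7 wins 26–22.
Option 4 vs Option 3: Option 3 wins 32–16.
Option 1 vs Option 7: Option 1 wins 35–13.
Option 1 vs Option 3: Option 3 wins 33–15.
Option 7 vs Option 3: Option 3 wins 38–10.
Option 3 beats each rival — Option 4 (32–16), Option 1 (33–15), Option 7 (38–10) — so Option 3 is the Condorcet winner.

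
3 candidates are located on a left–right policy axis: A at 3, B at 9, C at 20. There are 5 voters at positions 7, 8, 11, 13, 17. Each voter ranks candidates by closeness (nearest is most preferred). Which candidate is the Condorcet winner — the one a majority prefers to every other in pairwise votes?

With single-peaked preferences on a line, the Condorcet winner is the candidate closest to the median voter.
The median voter (position 11) is closest to B at 9.
Check: B vs A — voters closer to B: 5 of 5.

B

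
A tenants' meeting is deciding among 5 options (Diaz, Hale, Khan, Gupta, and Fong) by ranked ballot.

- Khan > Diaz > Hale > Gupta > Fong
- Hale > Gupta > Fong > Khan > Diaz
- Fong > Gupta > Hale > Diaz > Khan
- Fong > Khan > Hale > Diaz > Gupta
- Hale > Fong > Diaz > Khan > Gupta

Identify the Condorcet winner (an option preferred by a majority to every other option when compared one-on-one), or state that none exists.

Hale

Head-to-head results (5 voters total):
Diaz vs Hale: Hale wins 4–1.
Diaz vs Khan: Khan wins 3–2.
Diaz vs Gupta: Diaz wins 3–2.
Diaz vs Fong: Fong wins 4–1.
Hale vs Khan: Hale wins 3–2.
Hale vs Gupta: Hale wins 4–1.
Hale vs Fong: Hale wins 3–2.
Khan vs Gupta: Khan wins 3–2.
Khan vs Fong: Fong wins 4–1.
Gupta vs Fong: Fong wins 3–2.
Hale beats each rival — Diaz (4–1), Khan (3–2), Gupta (4–1), Fong (3–2) — so Hale is the Condorcet winner.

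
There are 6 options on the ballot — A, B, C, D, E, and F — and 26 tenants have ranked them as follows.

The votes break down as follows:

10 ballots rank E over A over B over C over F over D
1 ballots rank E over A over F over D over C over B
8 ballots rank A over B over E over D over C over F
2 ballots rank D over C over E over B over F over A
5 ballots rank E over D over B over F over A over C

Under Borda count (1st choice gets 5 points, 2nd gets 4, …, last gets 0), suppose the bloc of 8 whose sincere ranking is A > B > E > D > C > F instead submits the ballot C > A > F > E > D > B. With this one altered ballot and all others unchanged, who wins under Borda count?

Borda totals with the altered ballot: A 81, B 49, C 69, D 40, E 102, F 49.
The winner is unchanged: still E.

E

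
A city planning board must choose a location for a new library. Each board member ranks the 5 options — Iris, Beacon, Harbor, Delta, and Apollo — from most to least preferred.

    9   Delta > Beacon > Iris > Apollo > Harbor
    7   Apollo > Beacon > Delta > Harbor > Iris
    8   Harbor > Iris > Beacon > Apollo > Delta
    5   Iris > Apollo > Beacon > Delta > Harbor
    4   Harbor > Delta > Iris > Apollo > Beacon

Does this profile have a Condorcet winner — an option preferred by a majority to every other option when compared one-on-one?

No

Head-to-head results (33 voters total):
Iris vs Beacon: Iris wins 17–16.
Iris vs Harbor: Harbor wins 19–14.
Iris vs Delta: Delta wins 20–13.
Iris vs Apollo: Iris wins 26–7.
Beacon vs Harbor: Beacon wins 21–12.
Beacon vs Delta: Beacon wins 20–13.
Beacon vs Apollo: Beacon wins 17–16.
Harbor vs Delta: Delta wins 21–12.
Harbor vs Apollo: Apollo wins 21–12.
Delta vs Apollo: Apollo wins 20–13.
No candidate beats all others: Iris beats Beacon beats Harbor beats Iris, a majority cycle.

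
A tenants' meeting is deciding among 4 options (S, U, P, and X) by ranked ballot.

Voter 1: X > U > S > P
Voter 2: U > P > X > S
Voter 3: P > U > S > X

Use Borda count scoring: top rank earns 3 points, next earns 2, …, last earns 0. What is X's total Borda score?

Borda scores:
  S: 1 + 0 + 1 = 2
  U: 2 + 3 + 2 = 7
  P: 0 + 2 + 3 = 5
  X: 3 + 1 + 0 = 4

4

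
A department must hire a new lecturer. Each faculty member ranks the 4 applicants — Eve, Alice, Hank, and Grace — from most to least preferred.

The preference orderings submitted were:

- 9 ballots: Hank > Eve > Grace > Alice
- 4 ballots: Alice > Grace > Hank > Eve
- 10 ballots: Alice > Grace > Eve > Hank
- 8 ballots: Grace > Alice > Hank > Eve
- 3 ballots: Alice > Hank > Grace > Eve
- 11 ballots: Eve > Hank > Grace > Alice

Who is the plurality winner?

Alice

First-place vote totals:
  Eve: 11
  Alice: 17
  Hank: 9
  Grace: 8
Alice has the most first-place votes.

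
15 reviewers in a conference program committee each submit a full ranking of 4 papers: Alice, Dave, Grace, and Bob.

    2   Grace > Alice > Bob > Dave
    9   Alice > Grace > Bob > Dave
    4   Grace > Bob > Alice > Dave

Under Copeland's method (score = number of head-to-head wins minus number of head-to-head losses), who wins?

Alice

Pairwise results:
  Alice vs Dave: Alice wins 15–0.
  Alice vs Grace: Alice wins 9–6.
  Alice vs Bob: Alice wins 11–4.
  Dave vs Grace: Grace wins 15–0.
  Dave vs Bob: Bob wins 15–0.
  Grace vs Bob: Grace wins 15–0.
Copeland scores (wins − losses):
  Alice: 3 − 0 = 3
  Dave: 0 − 3 = -3
  Grace: 2 − 1 = 1
  Bob: 1 − 2 = -1
Alice has the best Copeland score.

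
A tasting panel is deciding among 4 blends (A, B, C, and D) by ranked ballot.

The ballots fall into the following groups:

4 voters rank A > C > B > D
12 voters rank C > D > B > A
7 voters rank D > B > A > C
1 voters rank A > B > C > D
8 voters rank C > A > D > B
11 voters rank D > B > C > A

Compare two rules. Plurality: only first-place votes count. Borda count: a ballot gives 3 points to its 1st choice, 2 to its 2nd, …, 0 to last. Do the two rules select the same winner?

Plurality first-place counts: A 5, B 0, C 20, D 18 → C.
Borda totals: A 38, B 54, C 80, D 86 → D.
The two rules disagree: plurality picks C, Borda picks D.

No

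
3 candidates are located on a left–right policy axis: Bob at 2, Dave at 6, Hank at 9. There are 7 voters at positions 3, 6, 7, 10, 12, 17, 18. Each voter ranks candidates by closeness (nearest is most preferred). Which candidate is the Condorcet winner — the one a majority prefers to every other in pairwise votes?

With single-peaked preferences on a line, the Condorcet winner is the candidate closest to the median voter.
The median voter (position 10) is closest to Hank at 9.
Check: Hank vs Dave — voters closer to Hank: 4 of 7.

Hank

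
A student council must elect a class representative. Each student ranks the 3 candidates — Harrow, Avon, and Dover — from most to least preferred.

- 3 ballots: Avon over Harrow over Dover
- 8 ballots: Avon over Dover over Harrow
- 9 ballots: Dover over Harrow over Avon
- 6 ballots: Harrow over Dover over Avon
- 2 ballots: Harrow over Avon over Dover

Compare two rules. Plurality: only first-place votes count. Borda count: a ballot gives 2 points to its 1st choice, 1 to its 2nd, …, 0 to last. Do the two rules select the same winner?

No

Plurality first-place counts: Harrow 8, Avon 11, Dover 9 → Avon.
Borda totals: Harrow 28, Avon 24, Dover 32 → Dover.
The two rules disagree: plurality picks Avon, Borda picks Dover.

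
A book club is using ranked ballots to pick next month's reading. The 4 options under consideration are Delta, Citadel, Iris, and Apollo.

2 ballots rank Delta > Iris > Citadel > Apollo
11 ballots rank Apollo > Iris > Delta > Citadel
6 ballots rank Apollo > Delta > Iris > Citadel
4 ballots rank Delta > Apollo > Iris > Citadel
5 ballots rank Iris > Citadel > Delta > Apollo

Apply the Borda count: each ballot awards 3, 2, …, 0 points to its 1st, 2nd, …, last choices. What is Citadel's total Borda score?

12

Borda scores:
  Delta: 2·3 + 11·1 + 6·2 + 4·3 + 5·1 = 46
  Citadel: 2·1 + 11·0 + 6·0 + 4·0 + 5·2 = 12
  Iris: 2·2 + 11·2 + 6·1 + 4·1 + 5·3 = 51
  Apollo: 2·0 + 11·3 + 6·3 + 4·2 + 5·0 = 59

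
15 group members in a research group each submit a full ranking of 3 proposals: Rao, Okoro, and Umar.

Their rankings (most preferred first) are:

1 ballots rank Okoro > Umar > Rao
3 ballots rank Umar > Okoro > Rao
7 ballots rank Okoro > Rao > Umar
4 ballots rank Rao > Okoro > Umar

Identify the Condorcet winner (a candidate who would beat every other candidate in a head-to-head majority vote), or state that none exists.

Head-to-head results (15 voters total):
Rao vs Okoro: Okoro wins 11–4.
Rao vs Umar: Rao wins 11–4.
Okoro vs Umar: Okoro wins 12–3.
Okoro beats each rival — Rao (11–4), Umar (12–3) — so Okoro is the Condorcet winner.

Okoro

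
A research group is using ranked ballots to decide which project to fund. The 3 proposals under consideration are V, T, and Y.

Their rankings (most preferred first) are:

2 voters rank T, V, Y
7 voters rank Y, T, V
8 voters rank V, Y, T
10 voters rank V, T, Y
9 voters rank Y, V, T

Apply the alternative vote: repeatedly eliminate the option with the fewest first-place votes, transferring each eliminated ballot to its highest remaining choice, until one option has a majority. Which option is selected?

V

Round 1: V 18, Y 16, T 2. T has the fewest and is eliminated.
Round 2: V 20, Y 16. V has a majority.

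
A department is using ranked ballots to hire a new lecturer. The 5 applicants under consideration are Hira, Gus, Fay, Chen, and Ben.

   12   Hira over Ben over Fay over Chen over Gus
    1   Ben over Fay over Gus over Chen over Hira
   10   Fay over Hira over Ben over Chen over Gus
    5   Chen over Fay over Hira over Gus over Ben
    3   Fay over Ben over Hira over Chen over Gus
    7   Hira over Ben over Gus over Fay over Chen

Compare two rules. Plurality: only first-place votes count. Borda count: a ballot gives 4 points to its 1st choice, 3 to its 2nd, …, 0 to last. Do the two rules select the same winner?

Plurality first-place counts: Hira 19, Gus 0, Fay 13, Chen 5, Ben 1 → Hira.
Borda totals: Hira 122, Gus 21, Fay 101, Chen 46, Ben 90 → Hira.
The two rules agree on Hira.

Yes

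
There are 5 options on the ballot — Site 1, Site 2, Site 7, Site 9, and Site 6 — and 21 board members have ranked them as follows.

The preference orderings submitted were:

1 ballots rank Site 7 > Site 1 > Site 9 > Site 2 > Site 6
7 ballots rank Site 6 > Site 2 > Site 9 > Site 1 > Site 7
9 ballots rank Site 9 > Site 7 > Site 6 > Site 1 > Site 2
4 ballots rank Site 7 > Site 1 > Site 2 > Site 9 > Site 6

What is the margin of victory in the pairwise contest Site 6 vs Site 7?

7

Ballots ranking Site 6 above Site 7: 7.
Ballots ranking Site 7 above Site 6: 1+9+4 = 14.
Site 7 wins 14–7, a margin of 7.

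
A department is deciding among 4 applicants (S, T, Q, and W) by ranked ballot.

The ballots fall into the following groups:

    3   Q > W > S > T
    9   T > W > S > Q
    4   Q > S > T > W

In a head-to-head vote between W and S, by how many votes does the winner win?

Ballots ranking W above S: 3+9 = 12.
Ballots ranking S above W: 4.
W wins 12–4, a margin of 8.

8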